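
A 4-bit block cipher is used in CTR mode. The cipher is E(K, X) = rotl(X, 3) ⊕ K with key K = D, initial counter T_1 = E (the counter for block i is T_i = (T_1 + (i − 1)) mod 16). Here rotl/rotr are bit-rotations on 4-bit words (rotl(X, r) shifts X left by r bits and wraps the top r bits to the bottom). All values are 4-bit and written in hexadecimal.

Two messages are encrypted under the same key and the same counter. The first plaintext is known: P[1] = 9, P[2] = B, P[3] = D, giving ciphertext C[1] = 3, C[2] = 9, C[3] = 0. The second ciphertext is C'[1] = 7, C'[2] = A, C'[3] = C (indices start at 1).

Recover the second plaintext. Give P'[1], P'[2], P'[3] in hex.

P'[1] = D, P'[2] = 8, P'[3] = 1

In CTR with a reused counter, both messages share the same keystream S_i, so C_i ⊕ C'_i = P_i ⊕ P'_i and thus P'_i = P_i ⊕ C_i ⊕ C'_i.
P'[1]: 9 ⊕ 3 ⊕ 7 = D.
P'[2]: B ⊕ 9 ⊕ A = 8.
P'[3]: D ⊕ 0 ⊕ C = 1.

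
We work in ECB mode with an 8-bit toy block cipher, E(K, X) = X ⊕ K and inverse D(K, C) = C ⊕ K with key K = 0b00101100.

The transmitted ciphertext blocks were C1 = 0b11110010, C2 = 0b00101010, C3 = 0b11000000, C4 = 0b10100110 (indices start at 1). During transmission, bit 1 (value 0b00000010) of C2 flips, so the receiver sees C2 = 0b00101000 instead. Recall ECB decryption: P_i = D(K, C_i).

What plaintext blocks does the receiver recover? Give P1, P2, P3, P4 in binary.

Only C2 changed, to 0b00101000. In ECB, a change in C_i affects only P_i. Decrypting the received ciphertext:
P1: D(K, 0b11110010) = 0b11011110.
P2: D(K, 0b00101000) = 0b00000100.
P3: D(K, 0b11000000) = 0b11101100.
P4: D(K, 0b10100110) = 0b10001010.
Blocks that differ from the original plaintext: P2.

P1 = 0b11011110, P2 = 0b00000100, P3 = 0b11101100, P4 = 0b10001010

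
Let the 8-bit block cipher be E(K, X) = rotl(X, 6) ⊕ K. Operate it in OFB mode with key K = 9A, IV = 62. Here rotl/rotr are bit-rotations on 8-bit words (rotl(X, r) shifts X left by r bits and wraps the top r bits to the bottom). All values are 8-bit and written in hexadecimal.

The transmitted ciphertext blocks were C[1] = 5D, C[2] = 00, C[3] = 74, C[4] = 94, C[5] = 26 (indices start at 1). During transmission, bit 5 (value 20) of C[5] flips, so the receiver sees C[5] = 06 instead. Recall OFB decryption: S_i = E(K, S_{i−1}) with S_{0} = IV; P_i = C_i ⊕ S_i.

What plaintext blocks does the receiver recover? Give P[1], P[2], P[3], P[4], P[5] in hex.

Only C[5] changed, to 06. In OFB, a change in C_i flips the same bit in P_i only; the keystream is unaffected. Decrypting the received ciphertext:
P[1]: S = E(K, 62) = 02; 5D ⊕ 02 = 5F.
P[2]: S = E(K, 02) = 1A; 00 ⊕ 1A = 1A.
P[3]: S = E(K, 1A) = 1C; 74 ⊕ 1C = 68.
P[4]: S = E(K, 1C) = 9D; 94 ⊕ 9D = 09.
P[5]: S = E(K, 9D) = FD; 06 ⊕ FD = FB.
Blocks that differ from the original plaintext: P[5].

P[1] = 5F, P[2] = 1A, P[3] = 68, P[4] = 09, P[5] = FB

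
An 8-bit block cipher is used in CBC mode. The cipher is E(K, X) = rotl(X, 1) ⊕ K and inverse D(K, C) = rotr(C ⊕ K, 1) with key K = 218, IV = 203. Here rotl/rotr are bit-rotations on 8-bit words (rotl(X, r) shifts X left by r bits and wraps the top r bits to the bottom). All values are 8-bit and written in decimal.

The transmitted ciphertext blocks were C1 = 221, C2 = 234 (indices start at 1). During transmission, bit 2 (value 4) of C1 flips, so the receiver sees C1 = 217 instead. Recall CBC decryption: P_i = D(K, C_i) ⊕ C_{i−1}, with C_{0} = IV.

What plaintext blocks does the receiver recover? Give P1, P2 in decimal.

Only C1 changed, to 217. In CBC, a change in C_i garbles P_i and flips the same bit in P_{i+1}. Decrypting the received ciphertext:
P1: D(K, 217) = 129; 129 ⊕ 203 = 74.
P2: D(K, 234) = 24; 24 ⊕ 217 = 193.
Blocks that differ from the original plaintext: P1, P2.

P1 = 74, P2 = 193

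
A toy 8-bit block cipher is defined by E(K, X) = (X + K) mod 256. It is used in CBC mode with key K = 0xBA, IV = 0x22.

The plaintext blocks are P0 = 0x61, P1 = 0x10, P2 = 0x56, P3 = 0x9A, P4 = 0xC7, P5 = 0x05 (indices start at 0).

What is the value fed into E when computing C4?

CBC encryption: C_i = E(K, P_i ⊕ C_{i−1}), with C_{−1} = IV.
C0: P0 ⊕ 0x22 = 0x43; E(K, 0x43) = 0xFD.
C1: P1 ⊕ 0xFD = 0xED; E(K, 0xED) = 0xA7.
C2: P2 ⊕ 0xA7 = 0xF1; E(K, 0xF1) = 0xAB.
C3: P3 ⊕ 0xAB = 0x31; E(K, 0x31) = 0xEB.
C4: P4 ⊕ 0xEB = 0x2C; E(K, 0x2C) = 0xE6.
So the input to E for block 4 is 0x2C.

0x2C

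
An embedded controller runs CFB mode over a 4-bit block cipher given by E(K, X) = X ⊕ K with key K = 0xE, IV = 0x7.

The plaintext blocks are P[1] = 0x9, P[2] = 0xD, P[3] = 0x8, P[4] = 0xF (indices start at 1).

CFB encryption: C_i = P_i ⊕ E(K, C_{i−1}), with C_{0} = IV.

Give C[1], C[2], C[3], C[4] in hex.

C[1]: E(K, 0x7) = 0x9; 0x9 ⊕ 0x9 = 0x0.
C[2]: E(K, 0x0) = 0xE; 0xD ⊕ 0xE = 0x3.
C[3]: E(K, 0x3) = 0xD; 0x8 ⊕ 0xD = 0x5.
C[4]: E(K, 0x5) = 0xB; 0xF ⊕ 0xB = 0x4.

C[1] = 0x0, C[2] = 0x3, C[3] = 0x5, C[4] = 0x4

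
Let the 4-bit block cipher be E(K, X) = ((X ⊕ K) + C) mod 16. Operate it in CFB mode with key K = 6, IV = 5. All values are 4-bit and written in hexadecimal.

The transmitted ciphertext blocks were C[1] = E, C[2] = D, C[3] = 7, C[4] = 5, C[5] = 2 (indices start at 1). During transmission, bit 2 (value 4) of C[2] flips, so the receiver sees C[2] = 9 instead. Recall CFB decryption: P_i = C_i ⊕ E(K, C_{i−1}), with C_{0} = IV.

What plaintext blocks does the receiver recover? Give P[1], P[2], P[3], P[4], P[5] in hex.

Only C[2] changed, to 9. In CFB, a change in C_i flips the same bit in P_i and garbles P_{i+1}. Decrypting the received ciphertext:
P[1]: E(K, 5) = F; E ⊕ F = 1.
P[2]: E(K, E) = 4; 9 ⊕ 4 = D.
P[3]: E(K, 9) = B; 7 ⊕ B = C.
P[4]: E(K, 7) = D; 5 ⊕ D = 8.
P[5]: E(K, 5) = F; 2 ⊕ F = D.
Blocks that differ from the original plaintext: P[2], P[3].

P[1] = 1, P[2] = D, P[3] = C, P[4] = 8, P[5] = D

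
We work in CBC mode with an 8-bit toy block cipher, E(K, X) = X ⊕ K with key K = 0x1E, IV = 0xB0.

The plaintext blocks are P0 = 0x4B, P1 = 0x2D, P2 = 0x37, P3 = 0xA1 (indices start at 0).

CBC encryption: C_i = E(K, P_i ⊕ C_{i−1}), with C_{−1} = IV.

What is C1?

C1 = 0xD6

C0: P0 ⊕ 0xB0 = 0xFB; E(K, 0xFB) = 0xE5.
C1: P1 ⊕ 0xE5 = 0xC8; E(K, 0xC8) = 0xD6.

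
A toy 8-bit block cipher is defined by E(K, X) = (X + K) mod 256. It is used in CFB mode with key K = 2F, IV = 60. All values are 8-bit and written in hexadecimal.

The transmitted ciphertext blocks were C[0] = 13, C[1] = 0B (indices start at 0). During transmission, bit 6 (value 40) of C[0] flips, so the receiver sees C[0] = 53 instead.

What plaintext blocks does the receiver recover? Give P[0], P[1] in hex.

P[0] = DC, P[1] = 89

CFB decryption: P_i = C_i ⊕ E(K, C_{i−1}), with C_{−1} = IV.
Only C[0] changed, to 53. In CFB, a change in C_i flips the same bit in P_i and garbles P_{i+1}. Decrypting the received ciphertext:
P[0]: E(K, 60) = 8F; 53 ⊕ 8F = DC.
P[1]: E(K, 53) = 82; 0B ⊕ 82 = 89.
Blocks that differ from the original plaintext: P[0], P[1].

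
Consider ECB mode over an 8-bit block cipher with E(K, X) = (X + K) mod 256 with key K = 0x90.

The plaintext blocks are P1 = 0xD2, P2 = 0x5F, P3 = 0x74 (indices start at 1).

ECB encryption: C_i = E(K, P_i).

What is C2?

C2: E(K, 0x5F) = 0xEF.

C2 = 0xEF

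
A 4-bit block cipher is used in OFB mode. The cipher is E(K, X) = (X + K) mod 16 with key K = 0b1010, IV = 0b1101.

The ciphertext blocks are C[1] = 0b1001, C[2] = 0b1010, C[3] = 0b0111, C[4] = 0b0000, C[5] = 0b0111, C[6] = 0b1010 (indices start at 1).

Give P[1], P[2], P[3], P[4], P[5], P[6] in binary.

P[1] = 0b1110, P[2] = 0b1011, P[3] = 0b1100, P[4] = 0b0101, P[5] = 0b1000, P[6] = 0b0011

OFB decryption: S_i = E(K, S_{i−1}) with S_{0} = IV; P_i = C_i ⊕ S_i.
P[1]: S = E(K, 0b1101) = 0b0111; 0b1001 ⊕ 0b0111 = 0b1110.
P[2]: S = E(K, 0b0111) = 0b0001; 0b1010 ⊕ 0b0001 = 0b1011.
P[3]: S = E(K, 0b0001) = 0b1011; 0b0111 ⊕ 0b1011 = 0b1100.
P[4]: S = E(K, 0b1011) = 0b0101; 0b0000 ⊕ 0b0101 = 0b0101.
P[5]: S = E(K, 0b0101) = 0b1111; 0b0111 ⊕ 0b1111 = 0b1000.
P[6]: S = E(K, 0b1111) = 0b1001; 0b1010 ⊕ 0b1001 = 0b0011.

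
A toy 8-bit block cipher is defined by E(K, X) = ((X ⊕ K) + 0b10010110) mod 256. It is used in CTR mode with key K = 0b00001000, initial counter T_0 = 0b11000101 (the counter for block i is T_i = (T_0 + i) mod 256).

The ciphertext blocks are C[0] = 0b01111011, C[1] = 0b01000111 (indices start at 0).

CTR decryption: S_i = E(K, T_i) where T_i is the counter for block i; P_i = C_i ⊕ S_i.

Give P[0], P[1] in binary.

P[0]: T = 0b11000101, S = E(K, T) = 0b01100011; 0b01111011 ⊕ 0b01100011 = 0b00011000.
P[1]: T = 0b11000110, S = E(K, T) = 0b01100100; 0b01000111 ⊕ 0b01100100 = 0b00100011.

P[0] = 0b00011000, P[1] = 0b00100011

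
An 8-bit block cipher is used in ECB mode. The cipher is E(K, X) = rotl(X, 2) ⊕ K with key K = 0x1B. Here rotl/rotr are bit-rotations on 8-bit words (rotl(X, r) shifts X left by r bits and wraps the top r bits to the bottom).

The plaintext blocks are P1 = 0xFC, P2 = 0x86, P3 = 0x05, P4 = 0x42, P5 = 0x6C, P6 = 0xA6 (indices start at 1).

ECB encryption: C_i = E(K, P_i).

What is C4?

C4: E(K, 0x42) = 0x12.

C4 = 0x12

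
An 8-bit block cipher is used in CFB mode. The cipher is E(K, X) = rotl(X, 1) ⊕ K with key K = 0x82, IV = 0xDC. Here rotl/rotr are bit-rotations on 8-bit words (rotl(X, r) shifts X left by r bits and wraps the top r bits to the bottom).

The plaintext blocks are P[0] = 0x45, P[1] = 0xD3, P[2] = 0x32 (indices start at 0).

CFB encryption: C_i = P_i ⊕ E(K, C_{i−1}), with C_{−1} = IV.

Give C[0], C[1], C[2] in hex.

C[0] = 0x7E, C[1] = 0xAD, C[2] = 0xEB

C[0]: E(K, 0xDC) = 0x3B; 0x45 ⊕ 0x3B = 0x7E.
C[1]: E(K, 0x7E) = 0x7E; 0xD3 ⊕ 0x7E = 0xAD.
C[2]: E(K, 0xAD) = 0xD9; 0x32 ⊕ 0xD9 = 0xEB.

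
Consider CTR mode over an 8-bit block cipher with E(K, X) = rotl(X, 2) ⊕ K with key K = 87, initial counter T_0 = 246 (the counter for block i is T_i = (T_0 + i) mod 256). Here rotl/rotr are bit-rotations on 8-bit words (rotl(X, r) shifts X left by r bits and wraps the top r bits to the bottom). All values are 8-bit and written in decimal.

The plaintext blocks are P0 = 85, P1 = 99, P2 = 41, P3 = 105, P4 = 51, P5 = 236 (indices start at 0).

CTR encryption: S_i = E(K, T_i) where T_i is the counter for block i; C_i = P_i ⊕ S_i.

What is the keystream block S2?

180

C0: T = 246, S = E(K, T) = 140; 85 ⊕ 140 = 217.
C1: T = 247, S = E(K, T) = 136; 99 ⊕ 136 = 235.
C2: T = 248, S = E(K, T) = 180; 41 ⊕ 180 = 157.
So S2 = 180.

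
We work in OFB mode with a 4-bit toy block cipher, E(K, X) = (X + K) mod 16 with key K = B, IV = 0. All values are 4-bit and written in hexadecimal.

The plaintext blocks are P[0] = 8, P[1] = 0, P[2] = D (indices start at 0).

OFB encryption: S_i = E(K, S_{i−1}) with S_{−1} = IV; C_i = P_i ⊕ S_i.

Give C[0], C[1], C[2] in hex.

C[0]: S = E(K, 0) = B; 8 ⊕ B = 3.
C[1]: S = E(K, B) = 6; 0 ⊕ 6 = 6.
C[2]: S = E(K, 6) = 1; D ⊕ 1 = C.

C[0] = 3, C[1] = 6, C[2] = C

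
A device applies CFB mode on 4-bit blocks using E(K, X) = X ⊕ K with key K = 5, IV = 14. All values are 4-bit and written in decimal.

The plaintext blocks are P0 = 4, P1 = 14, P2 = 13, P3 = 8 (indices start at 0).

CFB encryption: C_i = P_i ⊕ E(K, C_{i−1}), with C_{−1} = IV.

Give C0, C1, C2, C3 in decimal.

C0: E(K, 14) = 11; 4 ⊕ 11 = 15.
C1: E(K, 15) = 10; 14 ⊕ 10 = 4.
C2: E(K, 4) = 1; 13 ⊕ 1 = 12.
C3: E(K, 12) = 9; 8 ⊕ 9 = 1.

C0 = 15, C1 = 4, C2 = 12, C3 = 1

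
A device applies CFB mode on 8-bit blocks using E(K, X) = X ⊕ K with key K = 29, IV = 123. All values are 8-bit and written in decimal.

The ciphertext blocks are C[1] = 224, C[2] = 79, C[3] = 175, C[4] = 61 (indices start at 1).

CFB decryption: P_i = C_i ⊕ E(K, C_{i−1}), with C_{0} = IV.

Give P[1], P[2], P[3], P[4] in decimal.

P[1] = 134, P[2] = 178, P[3] = 253, P[4] = 143

P[1]: E(K, 123) = 102; 224 ⊕ 102 = 134.
P[2]: E(K, 224) = 253; 79 ⊕ 253 = 178.
P[3]: E(K, 79) = 82; 175 ⊕ 82 = 253.
P[4]: E(K, 175) = 178; 61 ⊕ 178 = 143.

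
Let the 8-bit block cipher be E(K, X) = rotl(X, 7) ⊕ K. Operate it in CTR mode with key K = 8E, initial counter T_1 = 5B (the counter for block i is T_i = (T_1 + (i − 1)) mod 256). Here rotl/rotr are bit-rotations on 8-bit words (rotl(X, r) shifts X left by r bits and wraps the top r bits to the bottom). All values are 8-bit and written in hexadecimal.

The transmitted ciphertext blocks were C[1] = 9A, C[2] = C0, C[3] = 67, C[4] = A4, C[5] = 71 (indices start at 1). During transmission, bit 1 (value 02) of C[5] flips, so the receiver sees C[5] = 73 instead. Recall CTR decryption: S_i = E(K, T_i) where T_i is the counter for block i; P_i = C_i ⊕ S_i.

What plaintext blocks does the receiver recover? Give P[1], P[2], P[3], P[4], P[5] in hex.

P[1] = B9, P[2] = 60, P[3] = 47, P[4] = 05, P[5] = 52

Only C[5] changed, to 73. In CTR, a change in C_i flips the same bit in P_i only; the keystream is unaffected. Decrypting the received ciphertext:
P[1]: T = 5B, S = E(K, T) = 23; 9A ⊕ 23 = B9.
P[2]: T = 5C, S = E(K, T) = A0; C0 ⊕ A0 = 60.
P[3]: T = 5D, S = E(K, T) = 20; 67 ⊕ 20 = 47.
P[4]: T = 5E, S = E(K, T) = A1; A4 ⊕ A1 = 05.
P[5]: T = 5F, S = E(K, T) = 21; 73 ⊕ 21 = 52.
Blocks that differ from the original plaintext: P[5].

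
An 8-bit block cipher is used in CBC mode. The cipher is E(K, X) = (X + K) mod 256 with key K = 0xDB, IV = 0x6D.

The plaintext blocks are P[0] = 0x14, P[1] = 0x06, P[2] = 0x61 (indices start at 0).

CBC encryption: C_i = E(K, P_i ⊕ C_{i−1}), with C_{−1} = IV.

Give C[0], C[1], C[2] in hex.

C[0] = 0x54, C[1] = 0x2D, C[2] = 0x27

C[0]: P[0] ⊕ 0x6D = 0x79; E(K, 0x79) = 0x54.
C[1]: P[1] ⊕ 0x54 = 0x52; E(K, 0x52) = 0x2D.
C[2]: P[2] ⊕ 0x2D = 0x4C; E(K, 0x4C) = 0x27.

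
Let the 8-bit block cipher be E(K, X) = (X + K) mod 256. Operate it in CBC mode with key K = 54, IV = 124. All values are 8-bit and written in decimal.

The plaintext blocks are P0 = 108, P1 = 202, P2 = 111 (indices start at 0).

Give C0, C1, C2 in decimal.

C0 = 70, C1 = 194, C2 = 227

CBC encryption: C_i = E(K, P_i ⊕ C_{i−1}), with C_{−1} = IV.
C0: P0 ⊕ 124 = 16; E(K, 16) = 70.
C1: P1 ⊕ 70 = 140; E(K, 140) = 194.
C2: P2 ⊕ 194 = 173; E(K, 173) = 227.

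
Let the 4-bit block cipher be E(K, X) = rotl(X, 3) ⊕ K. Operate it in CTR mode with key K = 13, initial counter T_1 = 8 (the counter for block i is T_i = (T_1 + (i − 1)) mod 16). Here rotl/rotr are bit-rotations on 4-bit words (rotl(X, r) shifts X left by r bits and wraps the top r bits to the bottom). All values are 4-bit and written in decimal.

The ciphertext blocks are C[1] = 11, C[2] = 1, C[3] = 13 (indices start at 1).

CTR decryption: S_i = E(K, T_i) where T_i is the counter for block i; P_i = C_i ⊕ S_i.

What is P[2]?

P[2] = 0

P[2]: T = 9, S = E(K, T) = 1; 1 ⊕ 1 = 0.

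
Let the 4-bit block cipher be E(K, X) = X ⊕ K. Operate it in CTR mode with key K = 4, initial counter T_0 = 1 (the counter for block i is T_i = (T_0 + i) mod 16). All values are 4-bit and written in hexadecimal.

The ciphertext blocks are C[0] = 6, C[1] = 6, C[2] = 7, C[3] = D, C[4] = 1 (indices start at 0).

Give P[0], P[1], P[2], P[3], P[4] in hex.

CTR decryption: S_i = E(K, T_i) where T_i is the counter for block i; P_i = C_i ⊕ S_i.
P[0]: T = 1, S = E(K, T) = 5; 6 ⊕ 5 = 3.
P[1]: T = 2, S = E(K, T) = 6; 6 ⊕ 6 = 0.
P[2]: T = 3, S = E(K, T) = 7; 7 ⊕ 7 = 0.
P[3]: T = 4, S = E(K, T) = 0; D ⊕ 0 = D.
P[4]: T = 5, S = E(K, T) = 1; 1 ⊕ 1 = 0.

P[0] = 3, P[1] = 0, P[2] = 0, P[3] = D, P[4] = 0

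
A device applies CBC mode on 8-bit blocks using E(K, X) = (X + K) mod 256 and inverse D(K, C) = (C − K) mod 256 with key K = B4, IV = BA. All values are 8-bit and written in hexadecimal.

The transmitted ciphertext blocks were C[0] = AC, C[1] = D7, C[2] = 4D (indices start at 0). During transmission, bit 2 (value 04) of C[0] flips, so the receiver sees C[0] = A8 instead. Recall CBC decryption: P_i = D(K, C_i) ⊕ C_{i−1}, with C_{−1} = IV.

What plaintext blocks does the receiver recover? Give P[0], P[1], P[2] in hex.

P[0] = 4E, P[1] = 8B, P[2] = 4E

Only C[0] changed, to A8. In CBC, a change in C_i garbles P_i and flips the same bit in P_{i+1}. Decrypting the received ciphertext:
P[0]: D(K, A8) = F4; F4 ⊕ BA = 4E.
P[1]: D(K, D7) = 23; 23 ⊕ A8 = 8B.
P[2]: D(K, 4D) = 99; 99 ⊕ D7 = 4E.
Blocks that differ from the original plaintext: P[0], P[1].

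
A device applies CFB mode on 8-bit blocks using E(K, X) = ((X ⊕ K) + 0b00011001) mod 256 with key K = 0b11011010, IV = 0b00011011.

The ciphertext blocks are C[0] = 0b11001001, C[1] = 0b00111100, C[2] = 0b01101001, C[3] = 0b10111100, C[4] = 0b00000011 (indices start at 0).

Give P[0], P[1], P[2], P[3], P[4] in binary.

CFB decryption: P_i = C_i ⊕ E(K, C_{i−1}), with C_{−1} = IV.
P[0]: E(K, 0b00011011) = 0b11011010; 0b11001001 ⊕ 0b11011010 = 0b00010011.
P[1]: E(K, 0b11001001) = 0b00101100; 0b00111100 ⊕ 0b00101100 = 0b00010000.
P[2]: E(K, 0b00111100) = 0b11111111; 0b01101001 ⊕ 0b11111111 = 0b10010110.
P[3]: E(K, 0b01101001) = 0b11001100; 0b10111100 ⊕ 0b11001100 = 0b01110000.
P[4]: E(K, 0b10111100) = 0b01111111; 0b00000011 ⊕ 0b01111111 = 0b01111100.

P[0] = 0b00010011, P[1] = 0b00010000, P[2] = 0b10010110, P[3] = 0b01110000, P[4] = 0b01111100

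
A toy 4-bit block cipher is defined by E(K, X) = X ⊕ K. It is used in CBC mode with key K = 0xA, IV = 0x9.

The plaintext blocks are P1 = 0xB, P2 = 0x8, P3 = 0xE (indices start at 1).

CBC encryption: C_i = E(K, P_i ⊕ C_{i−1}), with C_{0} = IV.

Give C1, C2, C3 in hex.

C1 = 0x8, C2 = 0xA, C3 = 0xE

C1: P1 ⊕ 0x9 = 0x2; E(K, 0x2) = 0x8.
C2: P2 ⊕ 0x8 = 0x0; E(K, 0x0) = 0xA.
C3: P3 ⊕ 0xA = 0x4; E(K, 0x4) = 0xE.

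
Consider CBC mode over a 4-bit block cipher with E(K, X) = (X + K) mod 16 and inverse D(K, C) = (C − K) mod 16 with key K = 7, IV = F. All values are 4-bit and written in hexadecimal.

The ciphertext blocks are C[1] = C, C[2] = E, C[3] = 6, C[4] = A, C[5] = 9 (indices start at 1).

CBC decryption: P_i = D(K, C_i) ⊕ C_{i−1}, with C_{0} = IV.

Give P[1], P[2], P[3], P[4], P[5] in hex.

P[1] = A, P[2] = B, P[3] = 1, P[4] = 5, P[5] = 8

P[1]: D(K, C) = 5; 5 ⊕ F = A.
P[2]: D(K, E) = 7; 7 ⊕ C = B.
P[3]: D(K, 6) = F; F ⊕ E = 1.
P[4]: D(K, A) = 3; 3 ⊕ 6 = 5.
P[5]: D(K, 9) = 2; 2 ⊕ A = 8.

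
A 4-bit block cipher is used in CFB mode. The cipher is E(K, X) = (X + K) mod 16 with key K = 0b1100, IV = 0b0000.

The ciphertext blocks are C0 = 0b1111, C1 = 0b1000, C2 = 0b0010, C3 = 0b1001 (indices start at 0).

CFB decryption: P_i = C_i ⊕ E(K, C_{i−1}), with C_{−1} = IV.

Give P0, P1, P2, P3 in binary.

P0: E(K, 0b0000) = 0b1100; 0b1111 ⊕ 0b1100 = 0b0011.
P1: E(K, 0b1111) = 0b1011; 0b1000 ⊕ 0b1011 = 0b0011.
P2: E(K, 0b1000) = 0b0100; 0b0010 ⊕ 0b0100 = 0b0110.
P3: E(K, 0b0010) = 0b1110; 0b1001 ⊕ 0b1110 = 0b0111.

P0 = 0b0011, P1 = 0b0011, P2 = 0b0110, P3 = 0b0111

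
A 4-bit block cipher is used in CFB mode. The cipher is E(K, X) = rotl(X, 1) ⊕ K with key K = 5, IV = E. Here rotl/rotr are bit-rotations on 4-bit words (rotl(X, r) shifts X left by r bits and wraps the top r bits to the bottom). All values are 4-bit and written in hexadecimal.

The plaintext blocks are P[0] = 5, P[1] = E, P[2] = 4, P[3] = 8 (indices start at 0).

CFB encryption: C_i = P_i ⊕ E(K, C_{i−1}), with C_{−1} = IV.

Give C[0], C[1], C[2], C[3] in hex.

C[0]: E(K, E) = 8; 5 ⊕ 8 = D.
C[1]: E(K, D) = E; E ⊕ E = 0.
C[2]: E(K, 0) = 5; 4 ⊕ 5 = 1.
C[3]: E(K, 1) = 7; 8 ⊕ 7 = F.

C[0] = D, C[1] = 0, C[2] = 1, C[3] = F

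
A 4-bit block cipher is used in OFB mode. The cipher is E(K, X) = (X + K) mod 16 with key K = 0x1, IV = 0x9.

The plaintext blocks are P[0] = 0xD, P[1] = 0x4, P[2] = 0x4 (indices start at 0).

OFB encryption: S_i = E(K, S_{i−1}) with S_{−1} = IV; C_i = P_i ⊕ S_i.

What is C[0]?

C[0]: S = E(K, 0x9) = 0xA; 0xD ⊕ 0xA = 0x7.

C[0] = 0x7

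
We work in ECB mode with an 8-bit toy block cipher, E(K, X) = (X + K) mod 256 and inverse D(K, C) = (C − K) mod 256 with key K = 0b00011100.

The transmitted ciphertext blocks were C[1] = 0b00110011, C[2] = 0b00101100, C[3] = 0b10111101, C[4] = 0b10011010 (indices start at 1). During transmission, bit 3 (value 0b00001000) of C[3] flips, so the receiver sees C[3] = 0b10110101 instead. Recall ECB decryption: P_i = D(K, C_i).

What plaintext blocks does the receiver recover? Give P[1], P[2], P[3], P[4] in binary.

Only C[3] changed, to 0b10110101. In ECB, a change in C_i affects only P_i. Decrypting the received ciphertext:
P[1]: D(K, 0b00110011) = 0b00010111.
P[2]: D(K, 0b00101100) = 0b00010000.
P[3]: D(K, 0b10110101) = 0b10011001.
P[4]: D(K, 0b10011010) = 0b01111110.
Blocks that differ from the original plaintext: P[3].

P[1] = 0b00010111, P[2] = 0b00010000, P[3] = 0b10011001, P[4] = 0b01111110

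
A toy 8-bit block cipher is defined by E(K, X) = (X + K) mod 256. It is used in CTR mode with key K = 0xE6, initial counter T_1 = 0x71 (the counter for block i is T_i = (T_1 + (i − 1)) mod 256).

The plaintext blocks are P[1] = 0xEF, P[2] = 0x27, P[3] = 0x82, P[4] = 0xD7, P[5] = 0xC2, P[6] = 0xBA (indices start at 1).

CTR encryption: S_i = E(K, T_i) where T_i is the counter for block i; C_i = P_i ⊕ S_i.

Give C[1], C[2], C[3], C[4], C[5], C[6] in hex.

C[1] = 0xB8, C[2] = 0x7F, C[3] = 0xDB, C[4] = 0x8D, C[5] = 0x99, C[6] = 0xE6

C[1]: T = 0x71, S = E(K, T) = 0x57; 0xEF ⊕ 0x57 = 0xB8.
C[2]: T = 0x72, S = E(K, T) = 0x58; 0x27 ⊕ 0x58 = 0x7F.
C[3]: T = 0x73, S = E(K, T) = 0x59; 0x82 ⊕ 0x59 = 0xDB.
C[4]: T = 0x74, S = E(K, T) = 0x5A; 0xD7 ⊕ 0x5A = 0x8D.
C[5]: T = 0x75, S = E(K, T) = 0x5B; 0xC2 ⊕ 0x5B = 0x99.
C[6]: T = 0x76, S = E(K, T) = 0x5C; 0xBA ⊕ 0x5C = 0xE6.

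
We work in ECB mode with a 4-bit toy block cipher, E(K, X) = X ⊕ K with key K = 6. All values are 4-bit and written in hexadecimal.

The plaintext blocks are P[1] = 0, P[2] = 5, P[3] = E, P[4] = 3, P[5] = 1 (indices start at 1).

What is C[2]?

ECB encryption: C_i = E(K, P_i).
C[2]: E(K, 5) = 3.

C[2] = 3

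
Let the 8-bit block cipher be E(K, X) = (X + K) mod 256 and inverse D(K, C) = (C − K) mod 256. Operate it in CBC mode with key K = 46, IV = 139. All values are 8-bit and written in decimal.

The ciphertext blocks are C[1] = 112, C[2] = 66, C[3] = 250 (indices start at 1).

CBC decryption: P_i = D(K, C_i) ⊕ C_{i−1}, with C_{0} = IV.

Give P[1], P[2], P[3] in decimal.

P[1]: D(K, 112) = 66; 66 ⊕ 139 = 201.
P[2]: D(K, 66) = 20; 20 ⊕ 112 = 100.
P[3]: D(K, 250) = 204; 204 ⊕ 66 = 142.

P[1] = 201, P[2] = 100, P[3] = 142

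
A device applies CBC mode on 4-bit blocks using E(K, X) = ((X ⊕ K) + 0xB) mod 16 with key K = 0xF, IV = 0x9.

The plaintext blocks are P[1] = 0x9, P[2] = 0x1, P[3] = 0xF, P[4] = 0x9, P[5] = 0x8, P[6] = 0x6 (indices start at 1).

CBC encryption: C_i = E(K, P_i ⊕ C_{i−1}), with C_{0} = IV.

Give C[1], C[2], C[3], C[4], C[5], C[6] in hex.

C[1]: P[1] ⊕ 0x9 = 0x0; E(K, 0x0) = 0xA.
C[2]: P[2] ⊕ 0xA = 0xB; E(K, 0xB) = 0xF.
C[3]: P[3] ⊕ 0xF = 0x0; E(K, 0x0) = 0xA.
C[4]: P[4] ⊕ 0xA = 0x3; E(K, 0x3) = 0x7.
C[5]: P[5] ⊕ 0x7 = 0xF; E(K, 0xF) = 0xB.
C[6]: P[6] ⊕ 0xB = 0xD; E(K, 0xD) = 0xD.

C[1] = 0xA, C[2] = 0xF, C[3] = 0xA, C[4] = 0x7, C[5] = 0xB, C[6] = 0xD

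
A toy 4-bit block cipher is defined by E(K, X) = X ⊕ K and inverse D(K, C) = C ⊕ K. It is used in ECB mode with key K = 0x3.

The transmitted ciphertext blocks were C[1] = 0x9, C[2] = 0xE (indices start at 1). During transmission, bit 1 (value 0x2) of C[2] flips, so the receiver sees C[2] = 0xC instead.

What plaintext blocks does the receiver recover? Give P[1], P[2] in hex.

ECB decryption: P_i = D(K, C_i).
Only C[2] changed, to 0xC. In ECB, a change in C_i affects only P_i. Decrypting the received ciphertext:
P[1]: D(K, 0x9) = 0xA.
P[2]: D(K, 0xC) = 0xF.
Blocks that differ from the original plaintext: P[2].

P[1] = 0xA, P[2] = 0xF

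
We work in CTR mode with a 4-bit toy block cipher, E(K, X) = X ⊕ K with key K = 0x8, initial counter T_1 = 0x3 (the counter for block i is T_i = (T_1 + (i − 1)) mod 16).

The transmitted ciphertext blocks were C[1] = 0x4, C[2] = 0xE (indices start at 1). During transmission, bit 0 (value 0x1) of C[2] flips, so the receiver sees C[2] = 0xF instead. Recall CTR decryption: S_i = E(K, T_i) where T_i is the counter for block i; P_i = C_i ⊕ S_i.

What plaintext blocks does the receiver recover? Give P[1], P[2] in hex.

Only C[2] changed, to 0xF. In CTR, a change in C_i flips the same bit in P_i only; the keystream is unaffected. Decrypting the received ciphertext:
P[1]: T = 0x3, S = E(K, T) = 0xB; 0x4 ⊕ 0xB = 0xF.
P[2]: T = 0x4, S = E(K, T) = 0xC; 0xF ⊕ 0xC = 0x3.
Blocks that differ from the original plaintext: P[2].

P[1] = 0xF, P[2] = 0x3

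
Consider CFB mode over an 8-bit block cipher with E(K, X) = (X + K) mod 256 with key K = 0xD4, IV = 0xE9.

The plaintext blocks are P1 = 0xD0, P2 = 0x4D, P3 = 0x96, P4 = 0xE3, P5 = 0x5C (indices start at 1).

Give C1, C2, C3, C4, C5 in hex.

C1 = 0x6D, C2 = 0x0C, C3 = 0x76, C4 = 0xA9, C5 = 0x21

CFB encryption: C_i = P_i ⊕ E(K, C_{i−1}), with C_{0} = IV.
C1: E(K, 0xE9) = 0xBD; 0xD0 ⊕ 0xBD = 0x6D.
C2: E(K, 0x6D) = 0x41; 0x4D ⊕ 0x41 = 0x0C.
C3: E(K, 0x0C) = 0xE0; 0x96 ⊕ 0xE0 = 0x76.
C4: E(K, 0x76) = 0x4A; 0xE3 ⊕ 0x4A = 0xA9.
C5: E(K, 0xA9) = 0x7D; 0x5C ⊕ 0x7D = 0x21.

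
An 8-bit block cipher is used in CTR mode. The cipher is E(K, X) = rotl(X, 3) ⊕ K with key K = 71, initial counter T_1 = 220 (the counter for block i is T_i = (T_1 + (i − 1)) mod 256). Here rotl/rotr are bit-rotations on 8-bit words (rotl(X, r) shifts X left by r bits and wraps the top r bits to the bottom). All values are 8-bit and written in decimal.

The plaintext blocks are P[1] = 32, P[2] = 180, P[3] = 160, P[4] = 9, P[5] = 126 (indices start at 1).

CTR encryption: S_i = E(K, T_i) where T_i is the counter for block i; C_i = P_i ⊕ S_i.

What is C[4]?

C[4] = 176

C[1]: T = 220, S = E(K, T) = 161; 32 ⊕ 161 = 129.
C[2]: T = 221, S = E(K, T) = 169; 180 ⊕ 169 = 29.
C[3]: T = 222, S = E(K, T) = 177; 160 ⊕ 177 = 17.
C[4]: T = 223, S = E(K, T) = 185; 9 ⊕ 185 = 176.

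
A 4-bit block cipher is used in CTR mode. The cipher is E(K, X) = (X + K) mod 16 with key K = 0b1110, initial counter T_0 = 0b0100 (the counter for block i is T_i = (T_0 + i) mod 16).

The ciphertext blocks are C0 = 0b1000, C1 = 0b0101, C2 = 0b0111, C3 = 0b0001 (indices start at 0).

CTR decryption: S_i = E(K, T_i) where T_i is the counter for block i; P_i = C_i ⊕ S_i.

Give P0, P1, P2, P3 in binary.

P0: T = 0b0100, S = E(K, T) = 0b0010; 0b1000 ⊕ 0b0010 = 0b1010.
P1: T = 0b0101, S = E(K, T) = 0b0011; 0b0101 ⊕ 0b0011 = 0b0110.
P2: T = 0b0110, S = E(K, T) = 0b0100; 0b0111 ⊕ 0b0100 = 0b0011.
P3: T = 0b0111, S = E(K, T) = 0b0101; 0b0001 ⊕ 0b0101 = 0b0100.

P0 = 0b1010, P1 = 0b0110, P2 = 0b0011, P3 = 0b0100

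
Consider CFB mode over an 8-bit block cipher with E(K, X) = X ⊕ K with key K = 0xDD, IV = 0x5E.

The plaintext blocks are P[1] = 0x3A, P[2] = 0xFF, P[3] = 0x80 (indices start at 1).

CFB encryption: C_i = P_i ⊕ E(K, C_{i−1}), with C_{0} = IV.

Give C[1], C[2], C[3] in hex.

C[1]: E(K, 0x5E) = 0x83; 0x3A ⊕ 0x83 = 0xB9.
C[2]: E(K, 0xB9) = 0x64; 0xFF ⊕ 0x64 = 0x9B.
C[3]: E(K, 0x9B) = 0x46; 0x80 ⊕ 0x46 = 0xC6.

C[1] = 0xB9, C[2] = 0x9B, C[3] = 0xC6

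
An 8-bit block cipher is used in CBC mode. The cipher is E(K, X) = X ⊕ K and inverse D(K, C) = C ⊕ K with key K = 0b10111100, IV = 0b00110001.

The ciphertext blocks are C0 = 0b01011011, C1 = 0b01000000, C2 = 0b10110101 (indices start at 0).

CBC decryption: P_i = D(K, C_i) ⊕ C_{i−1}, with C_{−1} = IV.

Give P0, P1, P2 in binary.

P0 = 0b11010110, P1 = 0b10100111, P2 = 0b01001001

P0: D(K, 0b01011011) = 0b11100111; 0b11100111 ⊕ 0b00110001 = 0b11010110.
P1: D(K, 0b01000000) = 0b11111100; 0b11111100 ⊕ 0b01011011 = 0b10100111.
P2: D(K, 0b10110101) = 0b00001001; 0b00001001 ⊕ 0b01000000 = 0b01001001.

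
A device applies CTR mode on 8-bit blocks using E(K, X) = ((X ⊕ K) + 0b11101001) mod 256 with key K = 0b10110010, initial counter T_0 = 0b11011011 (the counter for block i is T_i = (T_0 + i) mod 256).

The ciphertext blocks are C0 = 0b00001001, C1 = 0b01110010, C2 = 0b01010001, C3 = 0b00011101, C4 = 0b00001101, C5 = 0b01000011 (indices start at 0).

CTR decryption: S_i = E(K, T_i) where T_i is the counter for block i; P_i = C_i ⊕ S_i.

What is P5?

P5: T = 0b11100000, S = E(K, T) = 0b00111011; 0b01000011 ⊕ 0b00111011 = 0b01111000.

P5 = 0b01111000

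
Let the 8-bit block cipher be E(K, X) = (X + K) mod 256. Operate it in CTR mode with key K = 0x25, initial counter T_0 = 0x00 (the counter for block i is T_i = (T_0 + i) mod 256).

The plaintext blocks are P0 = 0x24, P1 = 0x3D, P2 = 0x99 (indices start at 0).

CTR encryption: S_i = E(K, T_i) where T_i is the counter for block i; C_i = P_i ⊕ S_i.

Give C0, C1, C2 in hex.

C0: T = 0x00, S = E(K, T) = 0x25; 0x24 ⊕ 0x25 = 0x01.
C1: T = 0x01, S = E(K, T) = 0x26; 0x3D ⊕ 0x26 = 0x1B.
C2: T = 0x02, S = E(K, T) = 0x27; 0x99 ⊕ 0x27 = 0xBE.

C0 = 0x01, C1 = 0x1B, C2 = 0xBE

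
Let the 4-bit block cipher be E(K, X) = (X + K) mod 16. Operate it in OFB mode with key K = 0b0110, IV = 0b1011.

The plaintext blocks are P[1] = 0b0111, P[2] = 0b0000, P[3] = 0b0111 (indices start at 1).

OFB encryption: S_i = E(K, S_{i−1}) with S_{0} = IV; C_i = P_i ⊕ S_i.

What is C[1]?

C[1] = 0b0110

C[1]: S = E(K, 0b1011) = 0b0001; 0b0111 ⊕ 0b0001 = 0b0110.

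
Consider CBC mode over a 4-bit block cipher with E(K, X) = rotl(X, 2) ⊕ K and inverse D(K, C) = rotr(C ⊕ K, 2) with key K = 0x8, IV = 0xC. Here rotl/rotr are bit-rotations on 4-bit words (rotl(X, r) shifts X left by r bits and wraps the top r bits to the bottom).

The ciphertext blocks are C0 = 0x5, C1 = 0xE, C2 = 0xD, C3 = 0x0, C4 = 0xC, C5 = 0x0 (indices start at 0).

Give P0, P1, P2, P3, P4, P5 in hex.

CBC decryption: P_i = D(K, C_i) ⊕ C_{i−1}, with C_{−1} = IV.
P0: D(K, 0x5) = 0x7; 0x7 ⊕ 0xC = 0xB.
P1: D(K, 0xE) = 0x9; 0x9 ⊕ 0x5 = 0xC.
P2: D(K, 0xD) = 0x5; 0x5 ⊕ 0xE = 0xB.
P3: D(K, 0x0) = 0x2; 0x2 ⊕ 0xD = 0xF.
P4: D(K, 0xC) = 0x1; 0x1 ⊕ 0x0 = 0x1.
P5: D(K, 0x0) = 0x2; 0x2 ⊕ 0xC = 0xE.

P0 = 0xB, P1 = 0xC, P2 = 0xB, P3 = 0xF, P4 = 0x1, P5 = 0xE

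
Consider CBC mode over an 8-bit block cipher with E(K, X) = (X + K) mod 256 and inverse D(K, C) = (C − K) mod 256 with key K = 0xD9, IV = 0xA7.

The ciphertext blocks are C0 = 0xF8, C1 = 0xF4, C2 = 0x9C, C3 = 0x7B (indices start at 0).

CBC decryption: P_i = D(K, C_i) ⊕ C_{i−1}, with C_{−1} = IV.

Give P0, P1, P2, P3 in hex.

P0 = 0xB8, P1 = 0xE3, P2 = 0x37, P3 = 0x3E

P0: D(K, 0xF8) = 0x1F; 0x1F ⊕ 0xA7 = 0xB8.
P1: D(K, 0xF4) = 0x1B; 0x1B ⊕ 0xF8 = 0xE3.
P2: D(K, 0x9C) = 0xC3; 0xC3 ⊕ 0xF4 = 0x37.
P3: D(K, 0x7B) = 0xA2; 0xA2 ⊕ 0x9C = 0x3E.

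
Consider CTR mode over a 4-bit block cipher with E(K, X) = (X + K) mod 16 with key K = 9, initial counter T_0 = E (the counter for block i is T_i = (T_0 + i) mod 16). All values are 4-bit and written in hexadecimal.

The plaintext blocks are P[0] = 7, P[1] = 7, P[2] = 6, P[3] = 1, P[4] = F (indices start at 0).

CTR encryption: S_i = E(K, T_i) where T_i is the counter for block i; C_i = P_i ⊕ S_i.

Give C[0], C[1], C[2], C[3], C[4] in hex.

C[0]: T = E, S = E(K, T) = 7; 7 ⊕ 7 = 0.
C[1]: T = F, S = E(K, T) = 8; 7 ⊕ 8 = F.
C[2]: T = 0, S = E(K, T) = 9; 6 ⊕ 9 = F.
C[3]: T = 1, S = E(K, T) = A; 1 ⊕ A = B.
C[4]: T = 2, S = E(K, T) = B; F ⊕ B = 4.

C[0] = 0, C[1] = F, C[2] = F, C[3] = B, C[4] = 4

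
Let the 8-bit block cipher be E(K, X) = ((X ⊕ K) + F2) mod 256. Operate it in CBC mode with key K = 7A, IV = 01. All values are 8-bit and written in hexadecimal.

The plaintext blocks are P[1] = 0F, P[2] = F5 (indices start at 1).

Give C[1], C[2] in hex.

CBC encryption: C_i = E(K, P_i ⊕ C_{i−1}), with C_{0} = IV.
C[1]: P[1] ⊕ 01 = 0E; E(K, 0E) = 66.
C[2]: P[2] ⊕ 66 = 93; E(K, 93) = DB.

C[1] = 66, C[2] = DB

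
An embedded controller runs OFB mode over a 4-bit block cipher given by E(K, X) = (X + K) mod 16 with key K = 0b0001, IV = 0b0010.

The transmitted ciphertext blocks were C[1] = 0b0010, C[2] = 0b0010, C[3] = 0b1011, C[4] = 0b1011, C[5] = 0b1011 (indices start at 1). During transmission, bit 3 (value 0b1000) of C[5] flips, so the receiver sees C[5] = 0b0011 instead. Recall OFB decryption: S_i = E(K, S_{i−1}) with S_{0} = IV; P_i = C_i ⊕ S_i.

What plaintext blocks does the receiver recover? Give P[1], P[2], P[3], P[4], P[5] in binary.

Only C[5] changed, to 0b0011. In OFB, a change in C_i flips the same bit in P_i only; the keystream is unaffected. Decrypting the received ciphertext:
P[1]: S = E(K, 0b0010) = 0b0011; 0b0010 ⊕ 0b0011 = 0b0001.
P[2]: S = E(K, 0b0011) = 0b0100; 0b0010 ⊕ 0b0100 = 0b0110.
P[3]: S = E(K, 0b0100) = 0b0101; 0b1011 ⊕ 0b0101 = 0b1110.
P[4]: S = E(K, 0b0101) = 0b0110; 0b1011 ⊕ 0b0110 = 0b1101.
P[5]: S = E(K, 0b0110) = 0b0111; 0b0011 ⊕ 0b0111 = 0b0100.
Blocks that differ from the original plaintext: P[5].

P[1] = 0b0001, P[2] = 0b0110, P[3] = 0b1110, P[4] = 0b1101, P[5] = 0b0100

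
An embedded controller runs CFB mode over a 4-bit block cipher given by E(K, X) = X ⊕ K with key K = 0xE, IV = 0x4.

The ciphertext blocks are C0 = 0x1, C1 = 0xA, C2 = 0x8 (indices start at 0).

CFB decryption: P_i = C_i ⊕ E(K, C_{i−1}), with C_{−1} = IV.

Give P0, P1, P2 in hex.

P0: E(K, 0x4) = 0xA; 0x1 ⊕ 0xA = 0xB.
P1: E(K, 0x1) = 0xF; 0xA ⊕ 0xF = 0x5.
P2: E(K, 0xA) = 0x4; 0x8 ⊕ 0x4 = 0xC.

P0 = 0xB, P1 = 0x5, P2 = 0xC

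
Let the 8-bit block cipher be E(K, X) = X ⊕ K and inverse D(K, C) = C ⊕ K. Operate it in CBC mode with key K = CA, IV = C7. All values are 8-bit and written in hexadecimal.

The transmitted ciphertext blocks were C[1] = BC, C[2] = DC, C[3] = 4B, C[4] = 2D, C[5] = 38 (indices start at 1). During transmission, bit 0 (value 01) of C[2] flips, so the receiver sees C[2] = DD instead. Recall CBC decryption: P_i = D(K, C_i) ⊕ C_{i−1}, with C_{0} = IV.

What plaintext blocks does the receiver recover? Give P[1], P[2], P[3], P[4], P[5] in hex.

Only C[2] changed, to DD. In CBC, a change in C_i garbles P_i and flips the same bit in P_{i+1}. Decrypting the received ciphertext:
P[1]: D(K, BC) = 76; 76 ⊕ C7 = B1.
P[2]: D(K, DD) = 17; 17 ⊕ BC = AB.
P[3]: D(K, 4B) = 81; 81 ⊕ DD = 5C.
P[4]: D(K, 2D) = E7; E7 ⊕ 4B = AC.
P[5]: D(K, 38) = F2; F2 ⊕ 2D = DF.
Blocks that differ from the original plaintext: P[2], P[3].

P[1] = B1, P[2] = AB, P[3] = 5C, P[4] = AC, P[5] = DF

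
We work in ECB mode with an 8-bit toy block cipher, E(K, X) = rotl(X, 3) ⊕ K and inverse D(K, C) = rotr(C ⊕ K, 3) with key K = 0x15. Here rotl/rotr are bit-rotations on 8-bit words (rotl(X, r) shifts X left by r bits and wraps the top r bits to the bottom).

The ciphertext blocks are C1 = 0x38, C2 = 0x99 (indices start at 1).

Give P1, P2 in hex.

P1 = 0xA5, P2 = 0x91

ECB decryption: P_i = D(K, C_i).
P1: D(K, 0x38) = 0xA5.
P2: D(K, 0x99) = 0x91.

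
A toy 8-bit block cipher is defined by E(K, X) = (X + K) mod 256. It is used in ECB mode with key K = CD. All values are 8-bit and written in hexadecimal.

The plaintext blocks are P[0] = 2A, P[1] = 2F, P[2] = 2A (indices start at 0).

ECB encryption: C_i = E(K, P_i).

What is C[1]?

C[1] = FC

C[1]: E(K, 2F) = FC.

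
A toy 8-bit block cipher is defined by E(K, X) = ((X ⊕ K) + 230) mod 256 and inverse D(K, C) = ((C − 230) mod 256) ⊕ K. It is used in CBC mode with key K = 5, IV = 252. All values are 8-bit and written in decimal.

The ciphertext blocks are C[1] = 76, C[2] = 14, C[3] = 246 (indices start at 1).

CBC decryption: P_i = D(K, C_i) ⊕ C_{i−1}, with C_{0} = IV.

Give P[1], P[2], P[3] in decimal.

P[1]: D(K, 76) = 99; 99 ⊕ 252 = 159.
P[2]: D(K, 14) = 45; 45 ⊕ 76 = 97.
P[3]: D(K, 246) = 21; 21 ⊕ 14 = 27.

P[1] = 159, P[2] = 97, P[3] = 27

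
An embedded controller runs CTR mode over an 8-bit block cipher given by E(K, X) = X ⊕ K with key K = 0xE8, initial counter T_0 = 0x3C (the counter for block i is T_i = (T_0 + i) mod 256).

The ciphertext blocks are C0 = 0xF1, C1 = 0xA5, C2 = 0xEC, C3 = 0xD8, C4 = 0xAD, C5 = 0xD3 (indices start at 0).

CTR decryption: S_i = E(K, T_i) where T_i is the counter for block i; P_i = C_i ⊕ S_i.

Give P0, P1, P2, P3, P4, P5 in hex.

P0: T = 0x3C, S = E(K, T) = 0xD4; 0xF1 ⊕ 0xD4 = 0x25.
P1: T = 0x3D, S = E(K, T) = 0xD5; 0xA5 ⊕ 0xD5 = 0x70.
P2: T = 0x3E, S = E(K, T) = 0xD6; 0xEC ⊕ 0xD6 = 0x3A.
P3: T = 0x3F, S = E(K, T) = 0xD7; 0xD8 ⊕ 0xD7 = 0x0F.
P4: T = 0x40, S = E(K, T) = 0xA8; 0xAD ⊕ 0xA8 = 0x05.
P5: T = 0x41, S = E(K, T) = 0xA9; 0xD3 ⊕ 0xA9 = 0x7A.

P0 = 0x25, P1 = 0x70, P2 = 0x3A, P3 = 0x0F, P4 = 0x05, P5 = 0x7A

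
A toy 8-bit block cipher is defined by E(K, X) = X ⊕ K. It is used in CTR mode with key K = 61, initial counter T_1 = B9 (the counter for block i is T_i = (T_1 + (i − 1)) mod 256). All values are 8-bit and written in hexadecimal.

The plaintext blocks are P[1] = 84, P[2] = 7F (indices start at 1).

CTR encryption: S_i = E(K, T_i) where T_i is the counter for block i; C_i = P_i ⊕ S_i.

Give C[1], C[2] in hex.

C[1]: T = B9, S = E(K, T) = D8; 84 ⊕ D8 = 5C.
C[2]: T = BA, S = E(K, T) = DB; 7F ⊕ DB = A4.

C[1] = 5C, C[2] = A4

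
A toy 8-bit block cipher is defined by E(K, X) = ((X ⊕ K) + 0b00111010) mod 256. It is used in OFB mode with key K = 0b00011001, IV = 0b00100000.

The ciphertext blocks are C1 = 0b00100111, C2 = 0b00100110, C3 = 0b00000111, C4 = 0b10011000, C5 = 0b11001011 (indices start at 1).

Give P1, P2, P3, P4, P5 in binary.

P1 = 0b01010100, P2 = 0b10000010, P3 = 0b11110000, P4 = 0b10110000, P5 = 0b10100000

OFB decryption: S_i = E(K, S_{i−1}) with S_{0} = IV; P_i = C_i ⊕ S_i.
P1: S = E(K, 0b00100000) = 0b01110011; 0b00100111 ⊕ 0b01110011 = 0b01010100.
P2: S = E(K, 0b01110011) = 0b10100100; 0b00100110 ⊕ 0b10100100 = 0b10000010.
P3: S = E(K, 0b10100100) = 0b11110111; 0b00000111 ⊕ 0b11110111 = 0b11110000.
P4: S = E(K, 0b11110111) = 0b00101000; 0b10011000 ⊕ 0b00101000 = 0b10110000.
P5: S = E(K, 0b00101000) = 0b01101011; 0b11001011 ⊕ 0b01101011 = 0b10100000.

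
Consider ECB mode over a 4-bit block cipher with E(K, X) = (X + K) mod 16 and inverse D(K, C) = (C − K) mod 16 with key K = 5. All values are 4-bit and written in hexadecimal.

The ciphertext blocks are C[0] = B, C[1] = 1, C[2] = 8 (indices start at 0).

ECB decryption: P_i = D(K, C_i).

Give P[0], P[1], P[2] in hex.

P[0]: D(K, B) = 6.
P[1]: D(K, 1) = C.
P[2]: D(K, 8) = 3.

P[0] = 6, P[1] = C, P[2] = 3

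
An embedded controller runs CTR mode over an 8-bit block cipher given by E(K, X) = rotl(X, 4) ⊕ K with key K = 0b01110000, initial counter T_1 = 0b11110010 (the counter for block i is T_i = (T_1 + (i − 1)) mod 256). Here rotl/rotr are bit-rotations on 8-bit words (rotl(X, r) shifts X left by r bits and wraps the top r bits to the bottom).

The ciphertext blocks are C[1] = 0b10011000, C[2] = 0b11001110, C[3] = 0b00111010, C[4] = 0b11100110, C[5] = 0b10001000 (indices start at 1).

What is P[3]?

P[3] = 0b00000101

CTR decryption: S_i = E(K, T_i) where T_i is the counter for block i; P_i = C_i ⊕ S_i.
P[3]: T = 0b11110100, S = E(K, T) = 0b00111111; 0b00111010 ⊕ 0b00111111 = 0b00000101.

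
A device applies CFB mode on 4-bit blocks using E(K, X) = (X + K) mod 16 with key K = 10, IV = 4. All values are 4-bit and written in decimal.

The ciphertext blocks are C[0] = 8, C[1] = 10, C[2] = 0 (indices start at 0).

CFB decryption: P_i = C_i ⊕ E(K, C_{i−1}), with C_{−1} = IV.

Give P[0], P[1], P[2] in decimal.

P[0]: E(K, 4) = 14; 8 ⊕ 14 = 6.
P[1]: E(K, 8) = 2; 10 ⊕ 2 = 8.
P[2]: E(K, 10) = 4; 0 ⊕ 4 = 4.

P[0] = 6, P[1] = 8, P[2] = 4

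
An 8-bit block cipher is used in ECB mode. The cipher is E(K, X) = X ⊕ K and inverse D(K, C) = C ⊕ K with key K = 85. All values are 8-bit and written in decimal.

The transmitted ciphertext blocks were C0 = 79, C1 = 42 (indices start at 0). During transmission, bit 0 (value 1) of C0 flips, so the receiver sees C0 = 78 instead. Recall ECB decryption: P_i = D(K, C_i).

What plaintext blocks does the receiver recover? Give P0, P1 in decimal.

Only C0 changed, to 78. In ECB, a change in C_i affects only P_i. Decrypting the received ciphertext:
P0: D(K, 78) = 27.
P1: D(K, 42) = 127.
Blocks that differ from the original plaintext: P0.

P0 = 27, P1 = 127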